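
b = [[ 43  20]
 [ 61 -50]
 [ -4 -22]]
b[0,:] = [43, 20]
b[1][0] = 61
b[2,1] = -22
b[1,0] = 61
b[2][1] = -22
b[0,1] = 20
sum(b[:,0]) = 100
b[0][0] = 43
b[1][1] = -50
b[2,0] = -4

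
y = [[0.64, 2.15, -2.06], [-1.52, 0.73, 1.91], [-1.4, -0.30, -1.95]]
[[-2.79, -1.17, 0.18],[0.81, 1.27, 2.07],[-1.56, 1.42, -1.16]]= y @ [[0.16, -0.96, -0.21], [-0.6, -0.26, 0.75], [0.78, -0.0, 0.63]]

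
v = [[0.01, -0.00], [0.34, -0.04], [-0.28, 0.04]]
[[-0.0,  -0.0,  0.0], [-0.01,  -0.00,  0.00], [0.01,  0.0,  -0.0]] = v @ [[-0.07, -0.01, 0.01], [-0.24, -0.03, 0.05]]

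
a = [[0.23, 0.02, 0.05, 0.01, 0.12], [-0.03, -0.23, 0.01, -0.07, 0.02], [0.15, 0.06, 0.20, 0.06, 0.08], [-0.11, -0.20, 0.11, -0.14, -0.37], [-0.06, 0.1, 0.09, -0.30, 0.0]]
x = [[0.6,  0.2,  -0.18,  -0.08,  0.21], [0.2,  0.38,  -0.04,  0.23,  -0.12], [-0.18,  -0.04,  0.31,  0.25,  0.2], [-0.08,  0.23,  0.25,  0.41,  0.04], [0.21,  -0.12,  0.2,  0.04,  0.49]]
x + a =[[0.83, 0.22, -0.13, -0.07, 0.33],[0.17, 0.15, -0.03, 0.16, -0.10],[-0.03, 0.02, 0.51, 0.31, 0.28],[-0.19, 0.03, 0.36, 0.27, -0.33],[0.15, -0.02, 0.29, -0.26, 0.49]]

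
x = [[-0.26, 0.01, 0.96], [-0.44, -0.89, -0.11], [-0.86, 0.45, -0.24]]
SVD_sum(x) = [[0.12, 0.02, 0.05], [-0.55, -0.11, -0.23], [-0.71, -0.15, -0.30]] + [[0.02, -0.22, 0.06], [0.07, -0.75, 0.21], [-0.05, 0.54, -0.15]] + [[-0.4,0.20,0.85], [0.04,-0.02,-0.09], [-0.1,0.05,0.21]]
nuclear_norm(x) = 2.99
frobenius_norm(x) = 1.73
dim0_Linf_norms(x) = [0.86, 0.89, 0.96]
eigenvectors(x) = [[-0.05+0.67j, (-0.05-0.67j), (-0.29+0j)],[-0.16-0.21j, -0.16+0.21j, (-0.93+0j)],[-0.69+0.00j, -0.69-0.00j, (0.23+0j)]]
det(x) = -0.99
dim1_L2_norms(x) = [0.99, 1.0, 1.0]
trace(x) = -1.39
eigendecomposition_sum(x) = [[(-0.09+0.45j), (0.14-0.11j), 0.45+0.12j], [-0.09-0.15j, (-0.01+0.07j), -0.16+0.08j], [(-0.46-0.06j), (0.12+0.13j), (-0.09+0.46j)]] + [[(-0.09-0.45j), 0.14+0.11j, 0.45-0.12j], [-0.09+0.15j, (-0.01-0.07j), (-0.16-0.08j)], [-0.46+0.06j, 0.12-0.13j, (-0.09-0.46j)]] + [[(-0.08-0j), (-0.26+0j), (0.07+0j)], [(-0.27-0j), -0.86+0.00j, (0.21+0j)], [0.07+0.00j, 0.21-0.00j, (-0.05-0j)]]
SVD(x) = [[0.13, 0.23, 0.96], [-0.61, 0.79, -0.10], [-0.79, -0.57, 0.24]] @ diag([1.001699321206085, 0.9973303125975334, 0.9943493940609479]) @ [[0.91, 0.19, 0.38], [0.08, -0.96, 0.27], [-0.42, 0.21, 0.88]]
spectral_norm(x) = 1.00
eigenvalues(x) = [(-0.2+0.98j), (-0.2-0.98j), (-1+0j)]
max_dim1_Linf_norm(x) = 0.96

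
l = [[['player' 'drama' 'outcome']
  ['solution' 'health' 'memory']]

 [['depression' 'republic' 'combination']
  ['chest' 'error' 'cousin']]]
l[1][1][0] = 'chest'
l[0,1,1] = 'health'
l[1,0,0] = 'depression'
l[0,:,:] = [['player', 'drama', 'outcome'], ['solution', 'health', 'memory']]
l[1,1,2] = 'cousin'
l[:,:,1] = [['drama', 'health'], ['republic', 'error']]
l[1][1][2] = 'cousin'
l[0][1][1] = 'health'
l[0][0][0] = 'player'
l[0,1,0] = 'solution'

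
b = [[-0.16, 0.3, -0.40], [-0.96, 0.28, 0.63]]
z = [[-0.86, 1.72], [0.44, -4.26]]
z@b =[[-1.51,  0.22,  1.43], [4.02,  -1.06,  -2.86]]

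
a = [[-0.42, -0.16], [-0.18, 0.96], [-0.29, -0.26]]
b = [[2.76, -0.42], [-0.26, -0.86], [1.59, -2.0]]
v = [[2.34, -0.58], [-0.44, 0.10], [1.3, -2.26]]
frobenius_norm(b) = 3.89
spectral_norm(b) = 3.53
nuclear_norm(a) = 1.55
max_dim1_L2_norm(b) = 2.79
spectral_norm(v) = 3.29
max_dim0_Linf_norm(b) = 2.76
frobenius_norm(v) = 3.58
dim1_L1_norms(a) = [0.58, 1.14, 0.55]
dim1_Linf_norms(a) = [0.42, 0.96, 0.29]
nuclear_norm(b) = 5.16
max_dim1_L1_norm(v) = 3.56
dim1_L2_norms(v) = [2.41, 0.45, 2.61]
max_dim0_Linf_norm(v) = 2.34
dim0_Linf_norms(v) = [2.34, 2.26]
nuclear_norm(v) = 4.70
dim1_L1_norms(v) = [2.92, 0.54, 3.56]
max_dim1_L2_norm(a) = 0.98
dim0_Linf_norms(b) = [2.76, 2.0]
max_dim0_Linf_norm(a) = 0.96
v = a + b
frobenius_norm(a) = 1.14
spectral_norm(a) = 1.01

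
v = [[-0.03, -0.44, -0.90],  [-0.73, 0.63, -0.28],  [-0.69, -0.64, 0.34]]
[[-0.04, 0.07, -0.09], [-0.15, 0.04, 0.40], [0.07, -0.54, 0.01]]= v@[[0.06,0.34,-0.29], [-0.12,0.34,0.28], [0.1,-0.26,-0.03]]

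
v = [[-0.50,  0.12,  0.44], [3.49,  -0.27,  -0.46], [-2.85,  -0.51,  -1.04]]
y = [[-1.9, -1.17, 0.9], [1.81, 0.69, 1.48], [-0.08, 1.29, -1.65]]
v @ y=[[1.13,1.24,-1.0], [-7.08,-4.86,3.5], [4.58,1.64,-1.6]]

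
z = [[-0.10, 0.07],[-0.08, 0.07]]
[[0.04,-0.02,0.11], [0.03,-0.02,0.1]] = z@[[-0.34,-0.03,-0.77], [0.09,-0.27,0.53]]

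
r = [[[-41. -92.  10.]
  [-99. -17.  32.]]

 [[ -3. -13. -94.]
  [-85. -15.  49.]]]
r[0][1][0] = -99.0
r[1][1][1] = -15.0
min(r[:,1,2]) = 32.0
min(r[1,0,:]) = -94.0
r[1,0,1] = -13.0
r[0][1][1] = -17.0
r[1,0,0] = -3.0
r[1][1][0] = -85.0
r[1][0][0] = -3.0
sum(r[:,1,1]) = -32.0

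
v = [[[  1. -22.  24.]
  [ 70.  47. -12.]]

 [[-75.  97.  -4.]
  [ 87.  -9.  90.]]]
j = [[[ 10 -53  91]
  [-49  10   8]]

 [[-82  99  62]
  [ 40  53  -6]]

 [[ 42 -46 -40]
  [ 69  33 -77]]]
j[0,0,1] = -53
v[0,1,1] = 47.0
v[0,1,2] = -12.0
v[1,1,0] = 87.0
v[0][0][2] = 24.0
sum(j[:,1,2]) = -75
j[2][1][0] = 69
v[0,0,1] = -22.0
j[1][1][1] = 53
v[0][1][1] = 47.0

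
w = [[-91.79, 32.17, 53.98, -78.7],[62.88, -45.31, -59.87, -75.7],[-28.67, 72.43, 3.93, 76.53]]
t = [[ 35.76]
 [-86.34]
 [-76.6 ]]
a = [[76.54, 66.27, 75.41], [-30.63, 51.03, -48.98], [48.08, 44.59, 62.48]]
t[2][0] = -76.6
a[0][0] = 76.54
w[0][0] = -91.79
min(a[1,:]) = -48.98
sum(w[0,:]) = -84.34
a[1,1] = 51.03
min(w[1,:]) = -75.7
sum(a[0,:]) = 218.22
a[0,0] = 76.54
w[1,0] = 62.88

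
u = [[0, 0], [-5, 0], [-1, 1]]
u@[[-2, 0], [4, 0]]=[[0, 0], [10, 0], [6, 0]]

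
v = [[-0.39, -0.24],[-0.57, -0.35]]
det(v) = -0.00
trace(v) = -0.74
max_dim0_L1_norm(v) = 0.96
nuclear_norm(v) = 0.81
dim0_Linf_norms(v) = [0.57, 0.35]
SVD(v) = [[-0.56, -0.83], [-0.83, 0.56]] @ diag([0.8106169644379009, 0.0003700884797150179]) @ [[0.85,0.52], [-0.52,0.85]]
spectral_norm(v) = 0.81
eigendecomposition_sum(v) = [[-0.39, -0.24], [-0.57, -0.35]] + [[0.00,-0.0], [-0.0,0.00]]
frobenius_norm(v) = 0.81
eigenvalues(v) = [-0.74, 0.0]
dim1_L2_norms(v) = [0.46, 0.67]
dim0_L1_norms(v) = [0.96, 0.59]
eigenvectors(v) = [[-0.57,0.52],  [-0.83,-0.85]]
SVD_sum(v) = [[-0.39, -0.24], [-0.57, -0.35]] + [[0.0,-0.0], [-0.00,0.0]]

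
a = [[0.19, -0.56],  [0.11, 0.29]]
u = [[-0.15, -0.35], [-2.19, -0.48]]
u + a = [[0.04,-0.91], [-2.08,-0.19]]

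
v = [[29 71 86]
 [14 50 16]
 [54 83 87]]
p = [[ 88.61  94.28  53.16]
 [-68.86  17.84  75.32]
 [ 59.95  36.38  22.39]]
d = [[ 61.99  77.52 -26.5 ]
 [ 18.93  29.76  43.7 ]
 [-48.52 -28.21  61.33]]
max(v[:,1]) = 83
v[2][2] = 87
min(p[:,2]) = 22.39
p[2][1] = 36.38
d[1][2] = 43.7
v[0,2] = 86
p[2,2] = 22.39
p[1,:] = [-68.86, 17.84, 75.32]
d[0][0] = 61.99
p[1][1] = 17.84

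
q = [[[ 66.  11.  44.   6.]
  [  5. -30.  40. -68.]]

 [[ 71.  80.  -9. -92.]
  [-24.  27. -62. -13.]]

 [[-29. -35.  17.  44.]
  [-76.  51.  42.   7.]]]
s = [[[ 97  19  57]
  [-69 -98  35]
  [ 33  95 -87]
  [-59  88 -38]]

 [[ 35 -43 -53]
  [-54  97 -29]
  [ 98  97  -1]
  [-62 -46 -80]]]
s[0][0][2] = 57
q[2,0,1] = -35.0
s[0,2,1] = 95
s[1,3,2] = -80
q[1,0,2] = -9.0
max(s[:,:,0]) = 98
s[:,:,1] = [[19, -98, 95, 88], [-43, 97, 97, -46]]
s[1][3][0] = -62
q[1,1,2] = -62.0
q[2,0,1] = -35.0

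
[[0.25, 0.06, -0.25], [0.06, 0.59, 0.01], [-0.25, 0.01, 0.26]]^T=[[0.25, 0.06, -0.25], [0.06, 0.59, 0.01], [-0.25, 0.01, 0.26]]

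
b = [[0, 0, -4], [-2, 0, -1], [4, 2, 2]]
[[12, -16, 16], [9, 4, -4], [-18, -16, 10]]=b @ [[-3, -4, 4], [0, -4, 1], [-3, 4, -4]]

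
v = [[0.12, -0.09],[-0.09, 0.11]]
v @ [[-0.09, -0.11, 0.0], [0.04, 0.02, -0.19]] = [[-0.01, -0.02, 0.02], [0.01, 0.01, -0.02]]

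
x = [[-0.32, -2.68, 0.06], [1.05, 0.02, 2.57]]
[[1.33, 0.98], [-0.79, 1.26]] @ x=[[0.60,-3.54,2.6],[1.58,2.14,3.19]]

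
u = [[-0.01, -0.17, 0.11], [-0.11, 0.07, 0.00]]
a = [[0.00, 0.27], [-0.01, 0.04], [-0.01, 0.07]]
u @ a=[[0.0, -0.0], [-0.00, -0.03]]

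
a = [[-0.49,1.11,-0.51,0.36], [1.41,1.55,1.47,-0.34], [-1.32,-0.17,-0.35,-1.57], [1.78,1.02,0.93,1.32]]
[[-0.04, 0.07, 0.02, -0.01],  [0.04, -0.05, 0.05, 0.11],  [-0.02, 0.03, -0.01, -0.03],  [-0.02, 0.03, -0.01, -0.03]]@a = [[0.07, 0.05, 0.11, -0.08], [0.04, 0.07, -0.01, 0.1], [0.01, -0.0, 0.03, -0.04], [0.01, -0.0, 0.03, -0.04]]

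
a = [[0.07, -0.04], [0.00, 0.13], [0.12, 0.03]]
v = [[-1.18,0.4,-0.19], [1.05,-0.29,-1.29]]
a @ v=[[-0.12, 0.04, 0.04], [0.14, -0.04, -0.17], [-0.11, 0.04, -0.06]]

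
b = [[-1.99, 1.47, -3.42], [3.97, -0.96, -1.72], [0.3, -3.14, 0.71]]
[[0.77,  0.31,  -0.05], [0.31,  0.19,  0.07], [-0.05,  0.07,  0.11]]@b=[[-0.32, 0.99, -3.2], [0.16, 0.05, -1.34], [0.41, -0.49, 0.13]]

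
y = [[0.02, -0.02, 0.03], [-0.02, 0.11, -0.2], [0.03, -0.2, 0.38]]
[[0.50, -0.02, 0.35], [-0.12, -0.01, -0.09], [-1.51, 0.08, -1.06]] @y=[[0.02, -0.08, 0.15], [-0.0, 0.02, -0.04], [-0.06, 0.25, -0.46]]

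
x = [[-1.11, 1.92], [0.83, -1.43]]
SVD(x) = [[-0.80,0.60], [0.6,0.8]] @ diag([2.7662781518351656, 0.0022774282462593764]) @ [[0.50, -0.87], [0.87, 0.5]]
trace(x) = -2.54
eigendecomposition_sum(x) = [[0.00, 0.00], [0.0, 0.00]] + [[-1.11, 1.92], [0.83, -1.43]]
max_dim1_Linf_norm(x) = 1.92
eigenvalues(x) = [0.0, -2.54]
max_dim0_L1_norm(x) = 3.35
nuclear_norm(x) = 2.77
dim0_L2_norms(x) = [1.39, 2.39]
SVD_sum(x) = [[-1.11, 1.92],[0.83, -1.43]] + [[0.0,0.0], [0.0,0.00]]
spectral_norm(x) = 2.77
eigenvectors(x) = [[0.87,  -0.80], [0.5,  0.6]]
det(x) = -0.01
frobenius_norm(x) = 2.77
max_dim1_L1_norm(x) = 3.03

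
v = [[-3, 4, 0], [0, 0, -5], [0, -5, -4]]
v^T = [[-3, 0, 0], [4, 0, -5], [0, -5, -4]]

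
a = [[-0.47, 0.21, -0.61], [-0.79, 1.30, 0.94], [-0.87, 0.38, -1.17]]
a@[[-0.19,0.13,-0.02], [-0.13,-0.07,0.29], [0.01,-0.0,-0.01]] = [[0.06,-0.08,0.08], [-0.01,-0.19,0.38], [0.10,-0.14,0.14]]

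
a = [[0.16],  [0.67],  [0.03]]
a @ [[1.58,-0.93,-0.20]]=[[0.25,-0.15,-0.03], [1.06,-0.62,-0.13], [0.05,-0.03,-0.01]]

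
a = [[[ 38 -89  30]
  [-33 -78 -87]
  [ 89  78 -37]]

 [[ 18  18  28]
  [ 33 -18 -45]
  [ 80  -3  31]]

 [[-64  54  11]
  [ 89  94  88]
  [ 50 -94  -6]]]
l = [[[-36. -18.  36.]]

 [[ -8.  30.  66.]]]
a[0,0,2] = 30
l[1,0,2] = 66.0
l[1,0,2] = 66.0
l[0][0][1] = -18.0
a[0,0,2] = 30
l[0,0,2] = 36.0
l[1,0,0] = -8.0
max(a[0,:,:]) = 89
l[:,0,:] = [[-36.0, -18.0, 36.0], [-8.0, 30.0, 66.0]]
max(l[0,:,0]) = -36.0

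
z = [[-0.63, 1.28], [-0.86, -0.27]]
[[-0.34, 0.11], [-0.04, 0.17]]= z @ [[0.11, -0.19], [-0.21, -0.01]]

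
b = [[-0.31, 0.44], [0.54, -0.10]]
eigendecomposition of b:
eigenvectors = [[-0.75, -0.59], [0.67, -0.81]]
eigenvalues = [-0.7, 0.29]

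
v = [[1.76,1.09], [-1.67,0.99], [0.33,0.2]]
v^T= [[1.76,-1.67,0.33], [1.09,0.99,0.2]]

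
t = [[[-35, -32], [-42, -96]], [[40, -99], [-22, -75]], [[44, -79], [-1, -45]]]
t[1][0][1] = -99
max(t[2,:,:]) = 44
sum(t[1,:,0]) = 18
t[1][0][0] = 40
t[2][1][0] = -1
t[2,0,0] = 44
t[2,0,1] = -79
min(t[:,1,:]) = -96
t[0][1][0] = -42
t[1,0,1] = -99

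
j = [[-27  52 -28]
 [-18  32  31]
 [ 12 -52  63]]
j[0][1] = 52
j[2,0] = 12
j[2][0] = 12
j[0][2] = -28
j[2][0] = 12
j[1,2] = 31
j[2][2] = 63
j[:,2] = [-28, 31, 63]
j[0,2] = -28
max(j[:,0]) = 12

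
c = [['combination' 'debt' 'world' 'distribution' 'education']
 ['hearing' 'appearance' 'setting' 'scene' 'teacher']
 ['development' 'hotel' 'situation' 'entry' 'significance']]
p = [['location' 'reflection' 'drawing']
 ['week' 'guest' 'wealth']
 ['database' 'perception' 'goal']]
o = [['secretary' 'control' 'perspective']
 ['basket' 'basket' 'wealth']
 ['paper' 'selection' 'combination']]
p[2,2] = 'goal'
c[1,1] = 'appearance'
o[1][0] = 'basket'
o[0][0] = 'secretary'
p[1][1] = 'guest'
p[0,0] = 'location'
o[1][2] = 'wealth'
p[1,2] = 'wealth'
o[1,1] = 'basket'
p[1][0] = 'week'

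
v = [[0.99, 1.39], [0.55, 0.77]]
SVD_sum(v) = [[0.99, 1.39], [0.55, 0.77]] + [[-0.0, 0.0], [0.00, -0.0]]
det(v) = -0.00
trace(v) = 1.76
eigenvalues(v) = [1.76, -0.0]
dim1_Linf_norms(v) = [1.39, 0.77]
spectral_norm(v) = 1.95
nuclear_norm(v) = 1.95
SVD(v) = [[-0.87,  -0.48], [-0.48,  0.87]] @ diag([1.9513069284091749, 0.0011274494893499939]) @ [[-0.58, -0.81],[0.81, -0.58]]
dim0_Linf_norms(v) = [0.99, 1.39]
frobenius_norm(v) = 1.95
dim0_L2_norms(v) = [1.13, 1.59]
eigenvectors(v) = [[0.87, -0.81],[0.49, 0.58]]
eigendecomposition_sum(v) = [[0.99, 1.39], [0.55, 0.77]] + [[-0.0, 0.0], [0.00, -0.0]]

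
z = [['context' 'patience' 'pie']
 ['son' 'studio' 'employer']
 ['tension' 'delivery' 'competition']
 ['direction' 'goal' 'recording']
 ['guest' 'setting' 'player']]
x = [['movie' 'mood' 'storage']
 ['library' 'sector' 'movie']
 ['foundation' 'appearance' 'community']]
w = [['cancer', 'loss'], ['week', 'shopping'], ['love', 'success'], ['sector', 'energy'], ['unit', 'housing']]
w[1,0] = 'week'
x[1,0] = 'library'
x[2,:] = ['foundation', 'appearance', 'community']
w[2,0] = 'love'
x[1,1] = 'sector'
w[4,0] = 'unit'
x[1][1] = 'sector'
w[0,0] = 'cancer'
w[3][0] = 'sector'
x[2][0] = 'foundation'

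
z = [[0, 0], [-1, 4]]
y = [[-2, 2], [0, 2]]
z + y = [[-2, 2], [-1, 6]]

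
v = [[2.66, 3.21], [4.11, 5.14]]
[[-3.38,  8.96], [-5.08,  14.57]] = v @ [[-2.15, -1.47], [0.73, 4.01]]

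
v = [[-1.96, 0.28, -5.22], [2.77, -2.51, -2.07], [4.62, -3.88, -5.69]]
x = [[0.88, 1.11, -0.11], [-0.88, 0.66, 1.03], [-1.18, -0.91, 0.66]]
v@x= [[4.19,2.76,-2.94], [7.09,3.30,-4.26], [14.19,7.75,-8.26]]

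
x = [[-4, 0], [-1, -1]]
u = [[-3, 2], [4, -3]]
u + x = [[-7, 2], [3, -4]]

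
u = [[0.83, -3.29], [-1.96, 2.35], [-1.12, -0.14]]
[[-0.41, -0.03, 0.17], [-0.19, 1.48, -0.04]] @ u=[[-0.47, 1.25], [-3.01, 4.11]]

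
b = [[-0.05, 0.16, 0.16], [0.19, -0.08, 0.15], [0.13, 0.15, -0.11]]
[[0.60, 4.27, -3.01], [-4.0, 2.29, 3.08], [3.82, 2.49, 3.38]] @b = [[0.39, -0.7, 1.07], [1.04, -0.36, -0.64], [0.72, 0.92, 0.61]]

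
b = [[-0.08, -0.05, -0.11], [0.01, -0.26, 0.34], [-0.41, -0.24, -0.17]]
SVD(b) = [[-0.25, 0.11, -0.96], [0.07, -0.99, -0.13], [-0.97, -0.1, 0.24]] @ diag([0.5207000171252457, 0.4315483612440444, 0.03921101979480634]) @ [[0.8,0.44,0.41], [0.05,0.64,-0.77], [-0.60,0.64,0.49]]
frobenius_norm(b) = 0.68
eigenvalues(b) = [(0.06+0j), (-0.28+0.26j), (-0.28-0.26j)]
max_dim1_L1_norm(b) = 0.82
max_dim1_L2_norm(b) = 0.5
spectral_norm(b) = 0.52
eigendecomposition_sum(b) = [[0.05+0.00j, 0.00+0.00j, (-0.02+0j)], [-0.04-0.00j, -0.00+0.00j, (0.01+0j)], [(-0.04-0j), (-0+0j), (0.01+0j)]] + [[-0.06-0.02j, -0.03-0.05j, -0.05+0.03j],[(0.03+0.24j), (-0.13+0.17j), 0.16+0.11j],[(-0.18+0j), -0.12-0.11j, (-0.09+0.12j)]] + [[(-0.06+0.02j), (-0.03+0.05j), (-0.05-0.03j)],  [0.03-0.24j, (-0.13-0.17j), 0.16-0.11j],  [-0.18-0.00j, -0.12+0.11j, -0.09-0.12j]]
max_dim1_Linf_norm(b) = 0.41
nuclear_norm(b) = 0.99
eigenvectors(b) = [[(-0.63+0j), (0.09-0.2j), 0.09+0.20j], [0.56+0.00j, (-0.78+0j), -0.78-0.00j], [(0.54+0j), (0.05-0.59j), 0.05+0.59j]]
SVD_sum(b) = [[-0.1, -0.06, -0.05], [0.03, 0.02, 0.01], [-0.40, -0.22, -0.21]] + [[0.00, 0.03, -0.04], [-0.02, -0.27, 0.33], [-0.0, -0.03, 0.03]] + [[0.02, -0.02, -0.02],[0.00, -0.0, -0.00],[-0.01, 0.01, 0.0]]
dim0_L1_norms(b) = [0.5, 0.55, 0.62]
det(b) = 0.01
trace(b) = -0.51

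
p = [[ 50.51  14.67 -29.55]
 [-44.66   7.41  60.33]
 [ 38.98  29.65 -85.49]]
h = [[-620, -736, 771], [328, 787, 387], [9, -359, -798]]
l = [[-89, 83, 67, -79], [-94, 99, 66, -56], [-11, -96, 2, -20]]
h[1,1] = 787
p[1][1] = 7.41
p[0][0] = 50.51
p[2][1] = 29.65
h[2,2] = -798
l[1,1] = 99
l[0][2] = 67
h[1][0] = 328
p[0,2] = -29.55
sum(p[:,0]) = 44.83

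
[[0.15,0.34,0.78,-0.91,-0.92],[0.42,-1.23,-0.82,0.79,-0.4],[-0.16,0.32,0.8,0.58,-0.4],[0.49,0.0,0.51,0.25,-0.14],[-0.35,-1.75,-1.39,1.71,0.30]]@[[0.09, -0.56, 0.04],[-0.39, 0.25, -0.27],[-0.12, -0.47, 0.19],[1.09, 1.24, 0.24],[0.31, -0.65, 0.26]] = [[-1.49,-0.9,-0.40], [1.35,1.08,0.28], [0.27,0.77,0.09], [0.21,-0.11,0.14], [2.77,2.34,0.68]]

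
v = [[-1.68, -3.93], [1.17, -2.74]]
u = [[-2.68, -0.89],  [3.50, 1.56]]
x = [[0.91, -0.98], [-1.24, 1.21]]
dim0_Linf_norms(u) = [3.5, 1.56]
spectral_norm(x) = 2.19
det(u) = -1.07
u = x @ v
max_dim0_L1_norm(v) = 6.67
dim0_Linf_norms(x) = [1.24, 1.21]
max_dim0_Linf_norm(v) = 3.93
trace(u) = -1.12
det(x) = -0.11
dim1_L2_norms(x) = [1.34, 1.73]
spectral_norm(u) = 4.75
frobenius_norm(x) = 2.19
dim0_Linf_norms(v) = [1.68, 3.93]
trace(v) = -4.42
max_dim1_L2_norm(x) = 1.73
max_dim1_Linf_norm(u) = 3.5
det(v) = 9.20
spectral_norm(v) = 4.85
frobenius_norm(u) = 4.76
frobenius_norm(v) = 5.21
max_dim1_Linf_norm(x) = 1.24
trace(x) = 2.12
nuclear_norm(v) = 6.75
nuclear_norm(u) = 4.98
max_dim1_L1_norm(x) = 2.45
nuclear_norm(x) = 2.24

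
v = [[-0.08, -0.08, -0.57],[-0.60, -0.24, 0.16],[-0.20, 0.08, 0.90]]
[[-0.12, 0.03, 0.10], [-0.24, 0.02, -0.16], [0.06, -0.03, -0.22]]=v @[[0.37,-0.08,0.16],[0.17,0.07,0.1],[0.13,-0.06,-0.22]]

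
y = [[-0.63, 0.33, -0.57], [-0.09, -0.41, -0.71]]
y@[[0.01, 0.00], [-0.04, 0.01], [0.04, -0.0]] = [[-0.04, 0.00],[-0.01, -0.0]]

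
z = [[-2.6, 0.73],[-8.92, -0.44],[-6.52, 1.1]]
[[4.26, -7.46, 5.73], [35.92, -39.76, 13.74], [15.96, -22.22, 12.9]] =z @ [[-3.67, 4.22, -1.64], [-7.24, 4.81, 2.01]]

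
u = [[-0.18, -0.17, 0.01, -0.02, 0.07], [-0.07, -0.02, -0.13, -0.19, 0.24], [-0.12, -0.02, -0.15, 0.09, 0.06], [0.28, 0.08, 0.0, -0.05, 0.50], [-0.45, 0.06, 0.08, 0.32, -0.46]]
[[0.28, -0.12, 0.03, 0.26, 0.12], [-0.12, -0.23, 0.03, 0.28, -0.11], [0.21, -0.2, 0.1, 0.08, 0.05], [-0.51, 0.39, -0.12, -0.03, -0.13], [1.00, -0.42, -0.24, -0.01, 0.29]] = u @ [[-1.49, 1.17, 0.61, -0.89, -0.27], [-0.19, -0.42, -1.08, -0.36, -0.46], [0.34, 0.88, -1.17, 0.05, 0.28], [0.88, 0.53, 0.02, -0.62, 0.58], [-0.07, 0.24, -0.41, 0.43, 0.02]]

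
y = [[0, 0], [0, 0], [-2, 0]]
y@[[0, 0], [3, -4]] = [[0, 0], [0, 0], [0, 0]]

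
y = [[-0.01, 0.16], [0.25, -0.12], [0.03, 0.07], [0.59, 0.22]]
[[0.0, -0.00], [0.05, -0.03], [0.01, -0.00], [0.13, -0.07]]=y @[[0.21,  -0.11], [0.02,  -0.01]]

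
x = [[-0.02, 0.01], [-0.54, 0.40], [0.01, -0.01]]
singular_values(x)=[0.67, 0.0]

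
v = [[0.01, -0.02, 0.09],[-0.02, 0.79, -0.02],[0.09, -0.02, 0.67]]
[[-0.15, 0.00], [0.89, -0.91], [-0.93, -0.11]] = v@[[1.06, 2.1], [1.11, -1.11], [-1.50, -0.48]]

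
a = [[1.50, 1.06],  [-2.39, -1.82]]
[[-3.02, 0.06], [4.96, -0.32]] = a @ [[-1.2, -1.16], [-1.15, 1.70]]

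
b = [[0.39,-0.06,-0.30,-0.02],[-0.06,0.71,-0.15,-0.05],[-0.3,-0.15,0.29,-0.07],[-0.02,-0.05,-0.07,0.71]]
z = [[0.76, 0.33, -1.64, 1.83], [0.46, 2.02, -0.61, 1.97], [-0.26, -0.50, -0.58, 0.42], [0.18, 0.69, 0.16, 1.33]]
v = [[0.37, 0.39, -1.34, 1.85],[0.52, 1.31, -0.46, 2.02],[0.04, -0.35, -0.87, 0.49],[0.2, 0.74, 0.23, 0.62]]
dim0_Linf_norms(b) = [0.39, 0.71, 0.3, 0.71]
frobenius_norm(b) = 1.22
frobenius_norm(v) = 3.73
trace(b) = 2.10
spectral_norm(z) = 3.89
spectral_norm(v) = 3.45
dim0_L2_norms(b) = [0.5, 0.73, 0.45, 0.72]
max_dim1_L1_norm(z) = 5.06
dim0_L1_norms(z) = [1.66, 3.54, 2.99, 5.55]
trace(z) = 3.53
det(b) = -0.00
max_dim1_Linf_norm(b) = 0.71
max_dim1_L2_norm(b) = 0.73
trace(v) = 1.43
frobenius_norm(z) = 4.29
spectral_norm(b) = 0.77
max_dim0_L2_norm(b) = 0.73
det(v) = -0.00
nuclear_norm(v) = 4.89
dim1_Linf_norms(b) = [0.39, 0.71, 0.3, 0.71]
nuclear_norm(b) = 2.11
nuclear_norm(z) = 6.57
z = v + b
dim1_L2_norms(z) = [2.59, 2.92, 0.91, 1.52]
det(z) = -1.60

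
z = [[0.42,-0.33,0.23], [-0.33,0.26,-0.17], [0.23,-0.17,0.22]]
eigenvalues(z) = [0.82, -0.0, 0.08]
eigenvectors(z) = [[-0.71, 0.64, -0.28],[0.55, 0.76, 0.34],[-0.43, -0.09, 0.90]]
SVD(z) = [[-0.71, 0.28, -0.64], [0.55, -0.34, -0.76], [-0.43, -0.90, 0.09]] @ diag([0.8165726495313277, 0.08371990473827963, 0.00029255426960742497]) @ [[-0.71, 0.55, -0.43], [0.28, -0.34, -0.9], [0.64, 0.76, -0.09]]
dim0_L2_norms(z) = [0.58, 0.45, 0.36]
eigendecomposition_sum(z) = [[0.41,-0.32,0.25], [-0.32,0.25,-0.2], [0.25,-0.2,0.15]] + [[-0.00, -0.00, 0.00], [-0.00, -0.00, 0.0], [0.00, 0.00, -0.00]] + [[0.01, -0.01, -0.02], [-0.01, 0.01, 0.03], [-0.02, 0.03, 0.07]]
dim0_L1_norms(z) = [0.98, 0.76, 0.62]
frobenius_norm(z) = 0.82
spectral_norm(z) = 0.82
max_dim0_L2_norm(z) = 0.58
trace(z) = 0.90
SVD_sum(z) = [[0.41,-0.32,0.25], [-0.32,0.25,-0.2], [0.25,-0.20,0.15]] + [[0.01, -0.01, -0.02], [-0.01, 0.01, 0.03], [-0.02, 0.03, 0.07]] + [[-0.00, -0.0, 0.00], [-0.0, -0.00, 0.0], [0.0, 0.00, -0.0]]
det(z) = -0.00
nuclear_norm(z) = 0.90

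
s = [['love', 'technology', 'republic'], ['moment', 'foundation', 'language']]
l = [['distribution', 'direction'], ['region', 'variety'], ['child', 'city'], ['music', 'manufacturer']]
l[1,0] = 'region'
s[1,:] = ['moment', 'foundation', 'language']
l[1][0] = 'region'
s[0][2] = 'republic'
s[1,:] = ['moment', 'foundation', 'language']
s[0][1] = 'technology'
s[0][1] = 'technology'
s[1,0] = 'moment'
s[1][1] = 'foundation'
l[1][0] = 'region'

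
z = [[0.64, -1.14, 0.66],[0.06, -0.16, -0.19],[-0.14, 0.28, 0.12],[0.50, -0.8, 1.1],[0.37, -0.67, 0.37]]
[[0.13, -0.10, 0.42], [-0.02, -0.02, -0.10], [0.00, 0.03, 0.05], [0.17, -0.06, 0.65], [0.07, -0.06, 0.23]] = z @ [[0.31, 0.12, 0.10], [0.12, 0.16, 0.01], [0.10, 0.01, 0.55]]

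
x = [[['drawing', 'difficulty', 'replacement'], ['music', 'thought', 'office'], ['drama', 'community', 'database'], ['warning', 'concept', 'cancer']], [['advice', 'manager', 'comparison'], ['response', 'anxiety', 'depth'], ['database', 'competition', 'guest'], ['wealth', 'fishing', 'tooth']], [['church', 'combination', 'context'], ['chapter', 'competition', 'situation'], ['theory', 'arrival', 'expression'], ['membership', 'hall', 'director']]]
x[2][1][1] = 'competition'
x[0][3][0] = 'warning'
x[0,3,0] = 'warning'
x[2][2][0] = 'theory'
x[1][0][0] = 'advice'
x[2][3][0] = 'membership'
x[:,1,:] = [['music', 'thought', 'office'], ['response', 'anxiety', 'depth'], ['chapter', 'competition', 'situation']]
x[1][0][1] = 'manager'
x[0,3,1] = 'concept'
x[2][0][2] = 'context'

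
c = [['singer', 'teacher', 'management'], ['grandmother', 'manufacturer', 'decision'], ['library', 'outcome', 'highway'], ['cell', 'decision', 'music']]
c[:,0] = ['singer', 'grandmother', 'library', 'cell']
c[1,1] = 'manufacturer'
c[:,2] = ['management', 'decision', 'highway', 'music']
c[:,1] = ['teacher', 'manufacturer', 'outcome', 'decision']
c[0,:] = ['singer', 'teacher', 'management']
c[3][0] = 'cell'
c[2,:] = ['library', 'outcome', 'highway']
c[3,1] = 'decision'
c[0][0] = 'singer'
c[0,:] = ['singer', 'teacher', 'management']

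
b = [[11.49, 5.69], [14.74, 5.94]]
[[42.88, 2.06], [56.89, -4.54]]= b@ [[4.42, -2.44], [-1.39, 5.29]]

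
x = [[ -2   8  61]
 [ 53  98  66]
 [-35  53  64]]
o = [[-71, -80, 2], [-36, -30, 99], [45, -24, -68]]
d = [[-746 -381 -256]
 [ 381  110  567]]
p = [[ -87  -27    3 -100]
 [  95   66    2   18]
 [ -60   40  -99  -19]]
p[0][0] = -87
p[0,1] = -27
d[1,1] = 110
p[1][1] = 66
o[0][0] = -71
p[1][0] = 95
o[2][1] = -24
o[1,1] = -30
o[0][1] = -80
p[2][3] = -19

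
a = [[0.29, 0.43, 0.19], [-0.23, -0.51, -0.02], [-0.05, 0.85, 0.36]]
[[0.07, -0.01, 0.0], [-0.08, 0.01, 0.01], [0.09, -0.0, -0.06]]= a@[[0.07,-0.04,0.11], [0.12,-0.01,-0.06], [-0.02,0.01,-0.02]]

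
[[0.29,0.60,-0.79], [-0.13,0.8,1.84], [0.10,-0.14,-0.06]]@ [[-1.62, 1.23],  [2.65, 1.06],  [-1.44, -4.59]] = [[2.26, 4.62], [-0.32, -7.76], [-0.45, 0.25]]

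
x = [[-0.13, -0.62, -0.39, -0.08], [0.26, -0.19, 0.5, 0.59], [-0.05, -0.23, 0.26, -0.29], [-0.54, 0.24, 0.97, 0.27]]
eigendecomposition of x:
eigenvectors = [[(-0.69+0j), (-0.69-0j), 0.36-0.04j, 0.36+0.04j],[-0.15+0.63j, (-0.15-0.63j), (-0.39-0.01j), -0.39+0.01j],[-0.14-0.02j, -0.14+0.02j, (0.16-0.43j), (0.16+0.43j)],[-0.09-0.29j, -0.09+0.29j, (-0.71+0j), -0.71-0.00j]]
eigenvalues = [(-0.35+0.52j), (-0.35-0.52j), (0.46+0.57j), (0.46-0.57j)]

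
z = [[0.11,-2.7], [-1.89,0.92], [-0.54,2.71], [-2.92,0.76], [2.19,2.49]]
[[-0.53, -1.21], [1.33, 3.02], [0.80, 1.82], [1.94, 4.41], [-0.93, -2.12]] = z@[[-0.62, -1.41],[0.17, 0.39]]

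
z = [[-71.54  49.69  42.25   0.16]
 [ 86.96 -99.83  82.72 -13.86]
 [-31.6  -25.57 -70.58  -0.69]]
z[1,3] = -13.86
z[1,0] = 86.96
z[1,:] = [86.96, -99.83, 82.72, -13.86]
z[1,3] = -13.86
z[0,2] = 42.25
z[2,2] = -70.58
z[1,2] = 82.72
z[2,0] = -31.6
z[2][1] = -25.57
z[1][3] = -13.86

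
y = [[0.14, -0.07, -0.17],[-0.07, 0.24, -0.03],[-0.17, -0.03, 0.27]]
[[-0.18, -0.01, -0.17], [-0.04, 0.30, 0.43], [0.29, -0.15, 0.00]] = y @ [[0.07, -0.10, -0.1], [-0.01, 1.15, 1.8], [1.12, -0.49, 0.15]]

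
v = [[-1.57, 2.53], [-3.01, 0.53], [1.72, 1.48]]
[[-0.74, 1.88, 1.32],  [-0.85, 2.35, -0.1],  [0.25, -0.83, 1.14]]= v@[[0.26, -0.73, 0.14], [-0.13, 0.29, 0.61]]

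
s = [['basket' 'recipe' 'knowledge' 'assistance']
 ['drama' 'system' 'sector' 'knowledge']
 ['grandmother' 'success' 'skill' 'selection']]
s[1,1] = 'system'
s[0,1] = 'recipe'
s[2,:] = ['grandmother', 'success', 'skill', 'selection']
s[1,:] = ['drama', 'system', 'sector', 'knowledge']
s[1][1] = 'system'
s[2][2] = 'skill'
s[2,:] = ['grandmother', 'success', 'skill', 'selection']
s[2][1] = 'success'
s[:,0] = ['basket', 'drama', 'grandmother']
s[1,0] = 'drama'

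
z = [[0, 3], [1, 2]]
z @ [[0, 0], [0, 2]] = [[0, 6], [0, 4]]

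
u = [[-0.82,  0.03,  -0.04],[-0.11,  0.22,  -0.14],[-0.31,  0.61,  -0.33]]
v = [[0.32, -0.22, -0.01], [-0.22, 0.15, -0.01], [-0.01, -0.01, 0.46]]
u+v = [[-0.50,-0.19,-0.05], [-0.33,0.37,-0.15], [-0.32,0.60,0.13]]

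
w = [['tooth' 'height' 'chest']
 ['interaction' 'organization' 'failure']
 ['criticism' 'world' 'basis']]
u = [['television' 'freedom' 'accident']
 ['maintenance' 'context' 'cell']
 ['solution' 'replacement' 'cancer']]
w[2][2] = 'basis'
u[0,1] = 'freedom'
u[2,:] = ['solution', 'replacement', 'cancer']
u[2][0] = 'solution'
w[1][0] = 'interaction'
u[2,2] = 'cancer'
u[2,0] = 'solution'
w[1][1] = 'organization'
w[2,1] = 'world'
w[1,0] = 'interaction'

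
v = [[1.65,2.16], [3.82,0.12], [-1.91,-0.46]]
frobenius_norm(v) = 5.08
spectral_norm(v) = 4.73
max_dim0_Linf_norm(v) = 3.82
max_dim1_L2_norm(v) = 3.82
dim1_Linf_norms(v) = [2.16, 3.82, 1.91]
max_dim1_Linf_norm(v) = 3.82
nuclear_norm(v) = 6.60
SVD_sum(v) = [[2.09, 0.59], [3.57, 1.00], [-1.89, -0.53]] + [[-0.44,  1.57], [0.25,  -0.88], [-0.02,  0.07]]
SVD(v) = [[-0.46, 0.87], [-0.78, -0.49], [0.42, 0.04]] @ diag([4.726483573475777, 1.8748207993468715]) @ [[-0.96, -0.27],[-0.27, 0.96]]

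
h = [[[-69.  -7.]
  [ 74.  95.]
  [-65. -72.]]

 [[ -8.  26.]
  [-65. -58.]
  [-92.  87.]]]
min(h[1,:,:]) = -92.0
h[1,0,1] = 26.0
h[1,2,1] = 87.0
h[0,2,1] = -72.0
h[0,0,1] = -7.0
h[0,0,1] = -7.0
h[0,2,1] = -72.0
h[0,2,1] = -72.0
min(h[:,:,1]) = -72.0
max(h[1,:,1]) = 87.0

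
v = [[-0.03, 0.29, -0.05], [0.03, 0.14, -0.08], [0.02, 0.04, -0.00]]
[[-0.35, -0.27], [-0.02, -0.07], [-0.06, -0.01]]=v @ [[0.28, 1.23], [-1.6, -0.82], [-2.45, -0.14]]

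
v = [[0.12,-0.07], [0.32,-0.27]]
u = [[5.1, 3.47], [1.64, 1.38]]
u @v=[[1.72, -1.29], [0.64, -0.49]]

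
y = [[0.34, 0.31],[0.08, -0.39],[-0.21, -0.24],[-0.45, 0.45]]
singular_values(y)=[0.74, 0.58]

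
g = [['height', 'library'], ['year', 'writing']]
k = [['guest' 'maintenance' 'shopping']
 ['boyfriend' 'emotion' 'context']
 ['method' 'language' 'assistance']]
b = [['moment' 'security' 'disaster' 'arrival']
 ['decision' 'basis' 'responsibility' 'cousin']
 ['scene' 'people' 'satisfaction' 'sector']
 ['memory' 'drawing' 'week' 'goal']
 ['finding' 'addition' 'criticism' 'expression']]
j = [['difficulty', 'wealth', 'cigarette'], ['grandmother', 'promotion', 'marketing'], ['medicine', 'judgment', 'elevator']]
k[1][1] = 'emotion'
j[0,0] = 'difficulty'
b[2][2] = 'satisfaction'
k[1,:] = ['boyfriend', 'emotion', 'context']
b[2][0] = 'scene'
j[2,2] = 'elevator'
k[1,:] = ['boyfriend', 'emotion', 'context']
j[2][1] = 'judgment'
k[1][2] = 'context'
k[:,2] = ['shopping', 'context', 'assistance']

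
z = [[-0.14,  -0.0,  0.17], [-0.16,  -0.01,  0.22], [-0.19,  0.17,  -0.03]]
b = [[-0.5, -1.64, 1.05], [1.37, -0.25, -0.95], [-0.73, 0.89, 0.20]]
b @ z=[[0.13, 0.19, -0.48], [0.03, -0.16, 0.21], [-0.08, 0.03, 0.07]]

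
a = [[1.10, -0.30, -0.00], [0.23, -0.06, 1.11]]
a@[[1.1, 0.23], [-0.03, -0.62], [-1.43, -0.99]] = [[1.22, 0.44], [-1.33, -1.01]]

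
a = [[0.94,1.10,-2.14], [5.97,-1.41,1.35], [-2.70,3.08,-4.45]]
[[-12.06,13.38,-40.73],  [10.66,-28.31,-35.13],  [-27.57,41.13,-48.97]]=a@[[0.34,-3.33,-12.11], [-1.14,-2.77,-26.04], [5.2,-9.14,0.33]]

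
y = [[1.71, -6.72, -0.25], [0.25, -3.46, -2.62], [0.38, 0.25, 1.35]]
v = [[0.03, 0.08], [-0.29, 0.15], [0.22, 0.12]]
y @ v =[[1.95,  -0.90], [0.43,  -0.81], [0.24,  0.23]]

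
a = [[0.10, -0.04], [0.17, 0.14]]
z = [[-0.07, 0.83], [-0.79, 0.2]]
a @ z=[[0.02,0.08],[-0.12,0.17]]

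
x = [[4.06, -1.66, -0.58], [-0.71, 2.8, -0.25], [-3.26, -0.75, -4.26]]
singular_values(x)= [6.01, 4.12, 2.07]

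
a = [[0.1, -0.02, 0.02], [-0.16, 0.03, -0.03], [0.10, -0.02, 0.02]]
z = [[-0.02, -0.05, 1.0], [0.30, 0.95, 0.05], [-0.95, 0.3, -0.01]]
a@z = [[-0.03, -0.02, 0.1], [0.04, 0.03, -0.16], [-0.03, -0.02, 0.10]]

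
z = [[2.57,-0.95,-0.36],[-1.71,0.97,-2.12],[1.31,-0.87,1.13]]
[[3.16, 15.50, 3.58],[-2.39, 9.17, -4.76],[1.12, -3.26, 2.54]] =z @ [[2.53,5.49,2.73], [3.29,1.58,3.07], [0.59,-8.03,1.45]]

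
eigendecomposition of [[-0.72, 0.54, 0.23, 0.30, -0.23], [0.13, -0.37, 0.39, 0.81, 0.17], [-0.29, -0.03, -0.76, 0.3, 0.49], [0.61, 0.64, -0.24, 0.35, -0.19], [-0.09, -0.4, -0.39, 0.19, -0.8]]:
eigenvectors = [[(-0.32+0j), -0.17-0.30j, -0.17+0.30j, (-0.61+0j), (-0.12+0j)], [(-0.51+0j), 0.31-0.24j, 0.31+0.24j, (-0.23+0j), (0.64+0j)], [-0.06+0.00j, 0.57+0.00j, 0.57-0.00j, 0.19+0.00j, -0.56+0.00j], [(-0.8+0j), -0.16+0.31j, -0.16-0.31j, (0.32+0j), (-0.29+0j)], [0.06+0.00j, (0.14+0.5j), (0.14-0.5j), (-0.66+0j), 0.42+0.00j]]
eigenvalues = [(1+0j), (-0.65+0.76j), (-0.65-0.76j), (-1+0j), (-1+0j)]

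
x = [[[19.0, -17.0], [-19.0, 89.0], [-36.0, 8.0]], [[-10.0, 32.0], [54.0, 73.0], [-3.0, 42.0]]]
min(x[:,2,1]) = 8.0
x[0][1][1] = 89.0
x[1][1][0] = 54.0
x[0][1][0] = -19.0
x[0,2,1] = 8.0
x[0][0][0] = 19.0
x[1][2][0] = -3.0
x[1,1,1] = 73.0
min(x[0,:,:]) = -36.0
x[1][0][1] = 32.0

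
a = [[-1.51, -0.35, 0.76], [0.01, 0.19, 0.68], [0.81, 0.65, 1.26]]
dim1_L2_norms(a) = [1.73, 0.71, 1.63]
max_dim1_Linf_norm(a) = 1.51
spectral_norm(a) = 1.84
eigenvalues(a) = [-1.76, 1.7, -0.0]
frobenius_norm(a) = 2.48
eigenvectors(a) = [[0.96, -0.17, 0.34], [0.09, -0.4, -0.91], [-0.28, -0.9, 0.25]]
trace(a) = -0.06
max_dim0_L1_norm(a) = 2.7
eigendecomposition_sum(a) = [[-1.58, -0.45, 0.5],[-0.15, -0.04, 0.05],[0.45, 0.13, -0.14]] + [[0.07, 0.1, 0.26],[0.16, 0.23, 0.63],[0.36, 0.52, 1.4]] + [[-0.00, 0.00, -0.00], [0.00, -0.00, 0.0], [-0.00, 0.0, -0.0]]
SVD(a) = [[-0.72, -0.66, 0.19], [0.13, -0.4, -0.91], [0.68, -0.63, 0.37]] @ diag([1.835773093801778, 1.6658132775369205, 0.0018089928561434248]) @ [[0.89, 0.39, 0.22],[0.29, -0.15, -0.94],[-0.34, 0.91, -0.25]]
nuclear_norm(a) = 3.50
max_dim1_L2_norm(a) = 1.73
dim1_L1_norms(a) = [2.62, 0.88, 2.72]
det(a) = 0.01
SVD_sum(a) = [[-1.19,-0.52,-0.28], [0.21,0.09,0.05], [1.12,0.49,0.27]] + [[-0.32, 0.17, 1.04],[-0.20, 0.1, 0.63],[-0.31, 0.16, 0.99]] + [[-0.0,  0.0,  -0.0],[0.00,  -0.00,  0.0],[-0.0,  0.00,  -0.00]]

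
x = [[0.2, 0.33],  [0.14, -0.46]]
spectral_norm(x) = 0.57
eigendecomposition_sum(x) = [[0.24, 0.11], [0.05, 0.02]] + [[-0.04, 0.22],[0.09, -0.48]]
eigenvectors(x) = [[0.98, -0.41], [0.19, 0.91]]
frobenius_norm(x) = 0.62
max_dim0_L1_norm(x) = 0.79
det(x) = -0.14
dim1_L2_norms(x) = [0.39, 0.48]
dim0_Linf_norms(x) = [0.2, 0.46]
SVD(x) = [[-0.59,0.81], [0.81,0.59]] @ diag([0.5661358598601391, 0.24411101609804683]) @ [[-0.01, -1.0], [1.00, -0.01]]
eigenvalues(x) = [0.26, -0.52]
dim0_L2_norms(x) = [0.24, 0.57]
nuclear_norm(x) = 0.81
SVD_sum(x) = [[0.00,0.33], [-0.0,-0.46]] + [[0.20,  -0.00],[0.14,  -0.00]]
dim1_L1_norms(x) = [0.53, 0.6]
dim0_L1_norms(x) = [0.34, 0.79]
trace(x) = -0.26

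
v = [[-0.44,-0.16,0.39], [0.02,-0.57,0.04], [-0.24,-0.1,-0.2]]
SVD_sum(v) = [[-0.28, -0.38, 0.22], [-0.23, -0.31, 0.18], [-0.06, -0.08, 0.05]] + [[-0.18, 0.22, 0.14], [0.22, -0.26, -0.17], [0.01, -0.02, -0.01]] + [[0.02, -0.00, 0.03],[0.03, -0.0, 0.04],[-0.19, 0.0, -0.24]]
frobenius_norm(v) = 0.90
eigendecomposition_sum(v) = [[(-0.22+0.08j), -0.04-0.09j, 0.20+0.22j], [(-0.02+0.01j), (-0.01-0.01j), (0.03+0.02j)], [-0.13-0.14j, 0.05-0.06j, (-0.1+0.22j)]] + [[(-0.22-0.08j), (-0.04+0.09j), 0.20-0.22j],[-0.02-0.01j, (-0.01+0.01j), (0.03-0.02j)],[-0.13+0.14j, 0.05+0.06j, -0.10-0.22j]] + [[0.01+0.00j, (-0.07+0j), -0.00-0.00j],[(0.07+0j), -0.56+0.00j, -0.01-0.00j],[0.03+0.00j, (-0.21+0j), (-0.01-0j)]]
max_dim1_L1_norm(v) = 0.99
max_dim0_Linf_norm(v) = 0.57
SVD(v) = [[-0.77, 0.63, -0.1], [-0.62, -0.77, -0.14], [-0.17, -0.05, 0.98]] @ diag([0.6785024513858935, 0.4989503722689861, 0.3106170463383703]) @ [[0.54, 0.73, -0.43],[-0.57, 0.69, 0.45],[-0.62, 0.0, -0.78]]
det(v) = -0.11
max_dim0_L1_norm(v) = 0.83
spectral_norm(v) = 0.68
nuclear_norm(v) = 1.49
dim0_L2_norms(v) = [0.5, 0.6, 0.44]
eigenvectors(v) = [[(-0.78+0j),-0.78-0.00j,(0.12+0j)], [-0.09+0.01j,(-0.09-0.01j),0.93+0.00j], [-0.26-0.57j,-0.26+0.57j,0.35+0.00j]]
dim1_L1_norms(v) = [0.99, 0.63, 0.54]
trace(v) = -1.21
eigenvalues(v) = [(-0.33+0.29j), (-0.33-0.29j), (-0.55+0j)]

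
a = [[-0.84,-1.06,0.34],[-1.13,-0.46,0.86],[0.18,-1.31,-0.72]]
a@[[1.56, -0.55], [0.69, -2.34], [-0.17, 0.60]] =[[-2.1, 3.15], [-2.23, 2.21], [-0.50, 2.53]]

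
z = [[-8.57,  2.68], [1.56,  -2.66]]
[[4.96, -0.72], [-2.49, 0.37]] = z @ [[-0.35, 0.05], [0.73, -0.11]]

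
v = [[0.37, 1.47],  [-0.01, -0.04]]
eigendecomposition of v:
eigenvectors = [[1.0,-0.97], [-0.03,0.24]]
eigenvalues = [0.33, -0.0]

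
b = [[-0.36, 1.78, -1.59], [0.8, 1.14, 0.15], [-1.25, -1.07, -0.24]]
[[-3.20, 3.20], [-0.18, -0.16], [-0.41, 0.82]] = b @ [[1.04, -1.18], [-0.98, 0.80], [0.68, -0.85]]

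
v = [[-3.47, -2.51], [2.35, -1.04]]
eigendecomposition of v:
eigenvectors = [[0.72+0.00j, (0.72-0j)],[(-0.35-0.6j), -0.35+0.60j]]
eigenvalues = [(-2.26+2.1j), (-2.26-2.1j)]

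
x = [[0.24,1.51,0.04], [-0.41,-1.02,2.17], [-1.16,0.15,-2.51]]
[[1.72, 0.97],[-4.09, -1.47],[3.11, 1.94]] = x@ [[0.28,-0.62], [1.13,0.75], [-1.30,-0.44]]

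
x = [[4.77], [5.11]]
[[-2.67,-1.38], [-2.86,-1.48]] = x @ [[-0.56, -0.29]]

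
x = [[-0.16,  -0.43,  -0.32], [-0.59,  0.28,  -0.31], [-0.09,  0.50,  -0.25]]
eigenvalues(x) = [(0.58+0j), (-0.36+0.29j), (-0.36-0.29j)]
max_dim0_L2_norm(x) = 0.72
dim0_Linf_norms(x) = [0.59, 0.5, 0.32]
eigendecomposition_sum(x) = [[0.25+0.00j,-0.31+0.00j,(0.02+0j)], [-0.28-0.00j,(0.36+0j),-0.02+0.00j], [-0.19-0.00j,(0.25+0j),(-0.02+0j)]] + [[(-0.2-0.04j),-0.06+0.12j,(-0.17-0.22j)], [-0.16-0.02j,(-0.04+0.1j),-0.14-0.16j], [(0.05+0.18j),0.13-0.00j,-0.12+0.23j]] + [[(-0.2+0.04j), -0.06-0.12j, (-0.17+0.22j)], [(-0.16+0.02j), -0.04-0.10j, -0.14+0.16j], [(0.05-0.18j), 0.13+0.00j, (-0.12-0.23j)]]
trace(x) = -0.13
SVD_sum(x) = [[0.01, -0.01, 0.01], [-0.43, 0.43, -0.32], [-0.3, 0.3, -0.22]] + [[-0.24, -0.43, -0.24], [-0.08, -0.14, -0.08], [0.11, 0.19, 0.11]] + [[0.07, 0.01, -0.09], [-0.07, -0.01, 0.09], [0.11, 0.01, -0.13]]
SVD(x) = [[0.02, -0.88, -0.48], [-0.82, -0.29, 0.49], [-0.57, 0.38, -0.72]] @ diag([0.8429945005742965, 0.6243450689826213, 0.2359099549374257]) @ [[0.63, -0.62, 0.46], [0.45, 0.78, 0.44], [-0.64, -0.07, 0.77]]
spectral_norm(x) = 0.84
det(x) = 0.12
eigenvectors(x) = [[0.58+0.00j, 0.64+0.00j, 0.64-0.00j], [-0.67+0.00j, 0.48-0.04j, (0.48+0.04j)], [(-0.46+0j), (-0.26-0.54j), -0.26+0.54j]]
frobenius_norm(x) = 1.08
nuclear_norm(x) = 1.70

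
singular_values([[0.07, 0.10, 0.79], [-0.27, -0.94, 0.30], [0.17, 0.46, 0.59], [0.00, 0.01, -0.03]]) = [1.12, 1.01, 0.0]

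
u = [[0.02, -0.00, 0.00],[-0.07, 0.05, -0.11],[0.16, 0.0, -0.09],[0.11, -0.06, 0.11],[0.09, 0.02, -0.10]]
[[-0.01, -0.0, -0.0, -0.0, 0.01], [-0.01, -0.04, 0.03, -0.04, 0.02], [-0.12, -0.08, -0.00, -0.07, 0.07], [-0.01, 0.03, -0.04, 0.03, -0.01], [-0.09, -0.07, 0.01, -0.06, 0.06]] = u@ [[-0.52, -0.13, -0.03, -0.16, 0.36],[0.02, 0.41, 0.59, 0.23, 0.53],[0.44, 0.62, 0.00, 0.53, -0.13]]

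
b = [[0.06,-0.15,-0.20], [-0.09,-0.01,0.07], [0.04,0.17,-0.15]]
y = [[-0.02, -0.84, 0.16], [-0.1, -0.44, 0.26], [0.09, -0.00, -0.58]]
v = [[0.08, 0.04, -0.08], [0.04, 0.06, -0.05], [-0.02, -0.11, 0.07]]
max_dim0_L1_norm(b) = 0.42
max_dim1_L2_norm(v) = 0.13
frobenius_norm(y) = 1.16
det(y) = 0.03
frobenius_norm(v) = 0.20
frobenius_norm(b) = 0.36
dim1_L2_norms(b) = [0.26, 0.11, 0.23]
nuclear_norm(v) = 0.26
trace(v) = 0.21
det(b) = 0.00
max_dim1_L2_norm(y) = 0.86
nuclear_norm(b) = 0.57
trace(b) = -0.10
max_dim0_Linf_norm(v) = 0.11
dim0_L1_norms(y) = [0.21, 1.28, 1.0]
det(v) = 0.00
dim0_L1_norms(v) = [0.14, 0.21, 0.2]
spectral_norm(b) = 0.28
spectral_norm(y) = 1.01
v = y @ b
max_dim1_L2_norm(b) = 0.26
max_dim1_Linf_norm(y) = 0.84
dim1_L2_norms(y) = [0.86, 0.52, 0.59]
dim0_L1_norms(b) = [0.19, 0.33, 0.42]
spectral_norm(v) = 0.19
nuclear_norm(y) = 1.63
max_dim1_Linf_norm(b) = 0.2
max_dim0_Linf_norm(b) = 0.2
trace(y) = -1.04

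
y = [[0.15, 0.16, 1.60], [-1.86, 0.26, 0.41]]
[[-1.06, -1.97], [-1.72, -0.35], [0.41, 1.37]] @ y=[[3.51, -0.68, -2.50],[0.39, -0.37, -2.90],[-2.49, 0.42, 1.22]]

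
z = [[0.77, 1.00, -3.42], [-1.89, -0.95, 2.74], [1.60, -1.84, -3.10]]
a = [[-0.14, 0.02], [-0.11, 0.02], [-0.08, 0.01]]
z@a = [[0.06, 0.0], [0.15, -0.03], [0.23, -0.04]]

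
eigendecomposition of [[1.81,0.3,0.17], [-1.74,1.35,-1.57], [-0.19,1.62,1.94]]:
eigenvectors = [[0.64+0.00j,  0.07+0.11j,  0.07-0.11j], [(0.19+0j),  (-0.72+0j),  (-0.72-0j)], [-0.75+0.00j,  (0.08+0.67j),  (0.08-0.67j)]]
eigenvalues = [(1.7+0j), (1.7+1.73j), (1.7-1.73j)]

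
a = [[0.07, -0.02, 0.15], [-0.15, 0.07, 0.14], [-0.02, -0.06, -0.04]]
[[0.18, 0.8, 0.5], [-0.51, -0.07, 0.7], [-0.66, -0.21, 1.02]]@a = [[-0.12,0.02,0.12], [-0.04,-0.04,-0.11], [-0.04,-0.06,-0.17]]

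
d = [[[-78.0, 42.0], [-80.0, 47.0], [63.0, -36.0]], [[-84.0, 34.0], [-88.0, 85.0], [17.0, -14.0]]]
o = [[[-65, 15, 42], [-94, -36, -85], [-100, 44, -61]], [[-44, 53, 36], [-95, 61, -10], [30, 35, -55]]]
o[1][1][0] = -95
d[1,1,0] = -88.0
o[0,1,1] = -36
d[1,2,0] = 17.0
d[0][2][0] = 63.0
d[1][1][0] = -88.0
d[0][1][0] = -80.0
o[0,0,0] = -65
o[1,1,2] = -10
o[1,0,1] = 53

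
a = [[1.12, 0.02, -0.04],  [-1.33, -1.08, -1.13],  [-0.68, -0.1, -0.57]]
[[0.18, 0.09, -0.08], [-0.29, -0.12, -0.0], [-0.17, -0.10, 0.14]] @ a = [[0.14, -0.09, -0.06], [-0.17, 0.12, 0.15], [-0.15, 0.09, 0.04]]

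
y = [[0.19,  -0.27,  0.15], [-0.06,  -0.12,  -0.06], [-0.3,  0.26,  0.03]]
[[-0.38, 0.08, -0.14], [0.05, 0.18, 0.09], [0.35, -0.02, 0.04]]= y @ [[-0.9, -0.80, -0.38], [0.38, -0.99, -0.18], [-0.70, -0.24, -0.77]]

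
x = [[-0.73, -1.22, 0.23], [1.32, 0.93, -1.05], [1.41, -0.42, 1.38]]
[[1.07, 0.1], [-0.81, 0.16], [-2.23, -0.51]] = x@[[-0.93,-0.07], [-0.47,-0.1], [-0.81,-0.33]]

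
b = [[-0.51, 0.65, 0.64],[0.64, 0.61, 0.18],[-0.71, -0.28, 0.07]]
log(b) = [[(0.68+2.99j), -3.62-0.82j, (-4.43-0.5j)],[-2.75-1.09j, (6.33-2.56j), (8.39-3.5j)],[4.09+0.84j, (-10.13+4.42j), -12.88+5.85j]]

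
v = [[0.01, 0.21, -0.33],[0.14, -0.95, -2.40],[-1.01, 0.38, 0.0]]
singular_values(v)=[2.6, 1.06, 0.29]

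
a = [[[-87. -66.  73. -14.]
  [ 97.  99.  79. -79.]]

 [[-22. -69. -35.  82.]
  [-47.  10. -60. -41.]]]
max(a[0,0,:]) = 73.0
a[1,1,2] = -60.0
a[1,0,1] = -69.0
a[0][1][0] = 97.0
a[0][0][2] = 73.0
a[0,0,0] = -87.0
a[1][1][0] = -47.0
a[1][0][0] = -22.0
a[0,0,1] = -66.0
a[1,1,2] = -60.0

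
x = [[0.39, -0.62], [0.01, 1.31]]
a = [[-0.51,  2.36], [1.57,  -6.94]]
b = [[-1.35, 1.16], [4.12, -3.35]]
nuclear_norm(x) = 1.81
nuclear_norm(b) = 5.65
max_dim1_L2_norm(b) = 5.31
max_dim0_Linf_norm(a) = 6.94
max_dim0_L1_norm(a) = 9.3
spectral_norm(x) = 1.46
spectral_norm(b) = 5.60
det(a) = -0.17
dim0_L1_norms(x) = [0.4, 1.93]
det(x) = 0.52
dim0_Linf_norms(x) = [0.39, 1.31]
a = b @ x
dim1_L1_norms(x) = [1.01, 1.32]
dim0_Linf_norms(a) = [1.57, 6.94]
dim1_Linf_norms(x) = [0.62, 1.31]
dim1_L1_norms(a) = [2.87, 8.51]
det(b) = -0.26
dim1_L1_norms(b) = [2.51, 7.47]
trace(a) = -7.45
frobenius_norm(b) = 5.60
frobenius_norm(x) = 1.50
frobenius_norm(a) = 7.51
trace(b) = -4.70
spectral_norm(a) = 7.51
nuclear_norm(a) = 7.54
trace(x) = 1.70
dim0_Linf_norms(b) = [4.12, 3.35]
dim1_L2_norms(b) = [1.78, 5.31]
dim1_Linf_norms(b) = [1.35, 4.12]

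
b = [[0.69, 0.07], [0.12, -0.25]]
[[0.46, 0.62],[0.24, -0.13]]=b @ [[0.73,0.81], [-0.61,0.89]]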